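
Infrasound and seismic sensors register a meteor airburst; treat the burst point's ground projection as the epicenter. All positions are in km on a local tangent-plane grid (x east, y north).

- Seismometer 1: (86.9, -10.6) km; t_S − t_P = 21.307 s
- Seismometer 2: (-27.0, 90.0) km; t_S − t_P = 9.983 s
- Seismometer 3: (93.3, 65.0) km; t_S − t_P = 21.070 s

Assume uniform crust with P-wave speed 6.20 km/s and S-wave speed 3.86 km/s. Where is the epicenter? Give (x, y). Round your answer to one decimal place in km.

Distance from S−P lag: d = Δt · v_P v_S / (v_P − v_S) = Δt · (6.20·3.86)/(6.20−3.86) ≈ 10.2274·Δt.
So d_Seismometer 1 = 217.91, d_Seismometer 2 = 102.10, d_Seismometer 3 = 215.49 km.
Circle about each station: (x − 86.9)² + (y + 10.6)² = 217.91²; (x + 27.0)² + (y − 90.0)² = 102.10²; (x − 93.3)² + (y − 65.0)² = 215.49².
Subtracting the Seismometer 1 equation from the Seismometer 2 and Seismometer 3 equations removes the quadratic terms:
-227.8 x + 201.2 y = 38225.39
12.8 x + 151.2 y = 6314.75
Solving the 2×2 system: x ≈ -121.8, y ≈ 52.1 km.
Check against Seismometer 1 (with the unrounded x, y): √((x − 86.9)²+(y + 10.6)²) = 217.92 ≈ 217.91 km. ✓

-121.8 km east, 52.1 km north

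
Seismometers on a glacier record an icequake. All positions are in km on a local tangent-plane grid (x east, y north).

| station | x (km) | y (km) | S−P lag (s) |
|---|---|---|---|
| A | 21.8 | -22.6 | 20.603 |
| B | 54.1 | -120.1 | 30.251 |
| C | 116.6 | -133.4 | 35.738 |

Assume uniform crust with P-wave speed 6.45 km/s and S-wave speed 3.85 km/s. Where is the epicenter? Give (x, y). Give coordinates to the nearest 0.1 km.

Distance from S−P lag: d = Δt · v_P v_S / (v_P − v_S) = Δt · (6.45·3.85)/(6.45−3.85) ≈ 9.5510·Δt.
So d_A = 196.78, d_B = 288.93, d_C = 341.33 km.
Circle about each station: (x − 21.8)² + (y + 22.6)² = 196.78²; (x − 54.1)² + (y + 120.1)² = 288.93²; (x − 116.6)² + (y + 133.4)² = 341.33².
Subtracting the A equation from the B and C equations removes the quadratic terms:
64.6 x − 195.0 y = -28393.36
189.6 x − 221.6 y = -47378.68
Solving the 2×2 system: x ≈ -130.1, y ≈ 102.5 km.
Check against A (with the unrounded x, y): √((x − 21.8)²+(y + 22.6)²) = 196.77 ≈ 196.78 km. ✓

x ≈ -130.1 km, y ≈ 102.5 km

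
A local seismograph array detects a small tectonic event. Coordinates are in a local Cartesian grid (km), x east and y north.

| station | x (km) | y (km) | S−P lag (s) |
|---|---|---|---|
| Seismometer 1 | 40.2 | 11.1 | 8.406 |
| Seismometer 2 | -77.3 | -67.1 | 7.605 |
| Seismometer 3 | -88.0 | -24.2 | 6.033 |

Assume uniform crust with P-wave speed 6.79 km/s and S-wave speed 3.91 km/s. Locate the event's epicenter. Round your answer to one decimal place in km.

x ≈ -33.7 km, y ≈ -12.2 km

Distance from S−P lag: d = Δt · v_P v_S / (v_P − v_S) = Δt · (6.79·3.91)/(6.79−3.91) ≈ 9.2184·Δt.
So d_Seismometer 1 = 77.49, d_Seismometer 2 = 70.11, d_Seismometer 3 = 55.61 km.
Circle about each station: (x − 40.2)² + (y − 11.1)² = 77.49²; (x + 77.3)² + (y + 67.1)² = 70.11²; (x + 88.0)² + (y + 24.2)² = 55.61².
Subtracting the Seismometer 1 equation from the Seismometer 2 and Seismometer 3 equations removes the quadratic terms:
-235.0 x − 156.4 y = 9827.74
-256.4 x − 70.6 y = 9502.62
Solving the 2×2 system: x ≈ -33.7, y ≈ -12.2 km.
Check against Seismometer 1 (with the unrounded x, y): √((x − 40.2)²+(y − 11.1)²) = 77.49 ≈ 77.49 km. ✓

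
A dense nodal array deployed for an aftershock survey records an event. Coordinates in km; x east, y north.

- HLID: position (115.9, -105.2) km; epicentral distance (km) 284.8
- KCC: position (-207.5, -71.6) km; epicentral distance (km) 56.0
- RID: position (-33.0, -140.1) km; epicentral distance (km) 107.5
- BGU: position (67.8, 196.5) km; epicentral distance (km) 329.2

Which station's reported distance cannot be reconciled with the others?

RID

Solve using three stations at a time. Using HLID, KCC, BGU (subtract circle equations pairwise → linear system) gives (x, y) ≈ (-161.3, -39.9).
Distances from that point to each station vs reported:
  HLID: calculated 284.8 vs reported 284.8 → residual 0.0 km
  KCC: calculated 56.0 vs reported 56.0 → residual 0.0 km
  RID: calculated 162.8 vs reported 107.5 → residual 55.3 km
  BGU: calculated 329.2 vs reported 329.2 → residual 0.0 km
HLID, KCC, BGU are mutually consistent (residuals ≈ 0); RID is off by 55.3 km.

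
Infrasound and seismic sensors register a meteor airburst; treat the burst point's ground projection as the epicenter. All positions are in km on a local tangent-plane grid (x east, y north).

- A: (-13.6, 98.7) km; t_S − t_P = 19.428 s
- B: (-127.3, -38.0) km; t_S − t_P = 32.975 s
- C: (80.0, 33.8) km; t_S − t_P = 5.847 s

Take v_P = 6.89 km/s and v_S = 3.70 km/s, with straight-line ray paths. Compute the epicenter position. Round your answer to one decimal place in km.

126.7 km east, 32.2 km north

Distance from S−P lag: d = Δt · v_P v_S / (v_P − v_S) = Δt · (6.89·3.70)/(6.89−3.70) ≈ 7.9915·Δt.
So d_A = 155.26, d_B = 263.52, d_C = 46.73 km.
Circle about each station: (x + 13.6)² + (y − 98.7)² = 155.26²; (x + 127.3)² + (y + 38.0)² = 263.52²; (x − 80.0)² + (y − 33.8)² = 46.73².
Subtracting pairs of circle equations eliminates x²+y² and gives linear equations (the radical axes):
-227.4 x − 273.4 y = -37614.48
187.2 x − 129.8 y = 19537.76
Solving the 2×2 system: x ≈ 126.7, y ≈ 32.2 km.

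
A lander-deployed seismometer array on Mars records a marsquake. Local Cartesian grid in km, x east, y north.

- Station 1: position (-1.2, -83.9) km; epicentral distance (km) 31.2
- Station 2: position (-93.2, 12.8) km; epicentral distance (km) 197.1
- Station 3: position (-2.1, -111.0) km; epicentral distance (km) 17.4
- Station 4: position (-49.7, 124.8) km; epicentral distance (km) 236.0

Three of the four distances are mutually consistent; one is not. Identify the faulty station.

Solve using three stations at a time. Using Station 1, Station 3, Station 4 (subtract circle equations pairwise → linear system) gives (x, y) ≈ (-19.4, -109.2).
Distances from that point to each station vs reported:
  Station 1: calculated 31.2 vs reported 31.2 → residual 0.0 km
  Station 2: calculated 142.6 vs reported 197.1 → residual 54.5 km
  Station 3: calculated 17.3 vs reported 17.4 → residual 0.1 km
  Station 4: calculated 236.0 vs reported 236.0 → residual 0.0 km
Station 1, Station 3, Station 4 are mutually consistent (residuals ≈ 0); Station 2 is off by 54.5 km.

Station 2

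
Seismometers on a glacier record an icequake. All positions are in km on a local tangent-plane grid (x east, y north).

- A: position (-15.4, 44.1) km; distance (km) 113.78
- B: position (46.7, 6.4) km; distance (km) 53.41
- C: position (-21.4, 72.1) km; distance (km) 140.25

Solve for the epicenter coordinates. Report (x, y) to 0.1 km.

x ≈ 53.3 km, y ≈ -46.6 km

Circle about each station: (x + 15.4)² + (y − 44.1)² = 113.78²; (x − 46.7)² + (y − 6.4)² = 53.41²; (x + 21.4)² + (y − 72.1)² = 140.25².
Subtracting the A equation from the B and C equations removes the quadratic terms:
124.2 x − 75.4 y = 10133.14
-12.0 x + 56.0 y = -3249.77
Solving the 2×2 system: x ≈ 53.3, y ≈ -46.6 km.
Check against A (with the unrounded x, y): √((x + 15.4)²+(y − 44.1)²) = 113.78 ≈ 113.78 km. ✓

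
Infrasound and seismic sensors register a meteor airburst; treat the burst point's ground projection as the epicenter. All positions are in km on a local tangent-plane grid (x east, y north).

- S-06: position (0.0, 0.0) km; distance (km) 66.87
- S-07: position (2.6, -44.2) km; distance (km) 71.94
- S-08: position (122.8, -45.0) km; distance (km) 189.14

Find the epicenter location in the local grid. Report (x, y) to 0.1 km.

Circle about each station: x² + y² = 66.87²; (x − 2.6)² + (y + 44.2)² = 71.94²; (x − 122.8)² + (y + 45.0)² = 189.14².
Subtracting the S-06 equation from the S-07 and S-08 equations removes the quadratic terms:
5.2 x − 88.4 y = 1256.63
245.6 x − 90.0 y = -14197.50
Solving the 2×2 system: x ≈ -64.4, y ≈ -18.0 km.

(-64.4, -18.0)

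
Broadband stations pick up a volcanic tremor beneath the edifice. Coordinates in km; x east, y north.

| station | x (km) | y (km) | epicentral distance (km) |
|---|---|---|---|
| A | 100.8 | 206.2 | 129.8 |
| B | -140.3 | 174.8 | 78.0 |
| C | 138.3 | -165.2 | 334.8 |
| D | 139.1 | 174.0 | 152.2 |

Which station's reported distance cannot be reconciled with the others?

Solve using three stations at a time. Using A, C, D (subtract circle equations pairwise → linear system) gives (x, y) ≈ (-8.1, 135.8).
Distances from that point to each station vs reported:
  A: calculated 129.7 vs reported 129.8 → residual 0.1 km
  B: calculated 137.8 vs reported 78.0 → residual 59.8 km
  C: calculated 334.8 vs reported 334.8 → residual 0.0 km
  D: calculated 152.1 vs reported 152.2 → residual 0.1 km
A, C, D are mutually consistent (residuals ≈ 0); B is off by 59.8 km.

B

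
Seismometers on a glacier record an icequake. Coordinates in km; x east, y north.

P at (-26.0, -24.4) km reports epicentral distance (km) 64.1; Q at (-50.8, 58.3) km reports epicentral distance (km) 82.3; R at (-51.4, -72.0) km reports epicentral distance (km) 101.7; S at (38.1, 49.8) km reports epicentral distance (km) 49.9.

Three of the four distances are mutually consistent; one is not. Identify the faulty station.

Solve using three stations at a time. Using Q, R, S (subtract circle equations pairwise → linear system) gives (x, y) ≈ (13.2, 6.6).
Distances from that point to each station vs reported:
  P: calculated 49.9 vs reported 64.1 → residual 14.2 km
  Q: calculated 82.3 vs reported 82.3 → residual 0.0 km
  R: calculated 101.7 vs reported 101.7 → residual 0.0 km
  S: calculated 49.9 vs reported 49.9 → residual 0.0 km
Q, R, S are mutually consistent (residuals ≈ 0); P is off by 14.2 km.

P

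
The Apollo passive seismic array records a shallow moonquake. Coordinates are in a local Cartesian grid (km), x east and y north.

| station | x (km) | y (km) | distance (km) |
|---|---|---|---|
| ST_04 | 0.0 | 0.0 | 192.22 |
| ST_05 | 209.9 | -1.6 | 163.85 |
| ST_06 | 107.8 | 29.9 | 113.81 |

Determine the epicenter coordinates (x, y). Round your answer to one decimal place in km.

(130.1, 141.5)

Circle about each station: x² + y² = 192.22²; (x − 209.9)² + (y + 1.6)² = 163.85²; (x − 107.8)² + (y − 29.9)² = 113.81².
Subtracting pairs of circle equations eliminates x²+y² and gives linear equations (the radical axes):
419.8 x − 3.2 y = 54162.28
215.6 x + 59.8 y = 36510.66
Solving the 2×2 system: x ≈ 130.1, y ≈ 141.5 km.
Check against ST_04 (with the unrounded x, y): √(x²+y²) = 192.22 ≈ 192.22 km. ✓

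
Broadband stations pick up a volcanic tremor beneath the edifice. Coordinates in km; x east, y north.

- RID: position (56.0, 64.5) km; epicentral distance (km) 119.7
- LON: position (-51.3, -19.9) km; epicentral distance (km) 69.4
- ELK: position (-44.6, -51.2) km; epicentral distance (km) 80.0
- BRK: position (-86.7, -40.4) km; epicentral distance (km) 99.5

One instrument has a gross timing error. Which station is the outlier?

ELK

Solve using three stations at a time. Using RID, LON, BRK (subtract circle equations pairwise → linear system) gives (x, y) ≈ (12.6, -47.1).
Distances from that point to each station vs reported:
  RID: calculated 119.8 vs reported 119.7 → residual 0.1 km
  LON: calculated 69.5 vs reported 69.4 → residual 0.1 km
  ELK: calculated 57.4 vs reported 80.0 → residual 22.6 km
  BRK: calculated 99.6 vs reported 99.5 → residual 0.1 km
RID, LON, BRK are mutually consistent (residuals ≈ 0); ELK is off by 22.6 km.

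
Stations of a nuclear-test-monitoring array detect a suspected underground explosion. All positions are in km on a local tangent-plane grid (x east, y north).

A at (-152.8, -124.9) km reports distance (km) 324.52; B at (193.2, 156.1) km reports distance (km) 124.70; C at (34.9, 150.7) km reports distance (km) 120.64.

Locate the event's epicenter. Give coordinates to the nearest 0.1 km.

x ≈ 114.1 km, y ≈ 59.7 km

Circle about each station: (x + 152.8)² + (y + 124.9)² = 324.52²; (x − 193.2)² + (y − 156.1)² = 124.70²; (x − 34.9)² + (y − 150.7)² = 120.64².
Subtracting the A equation from the B and C equations removes the quadratic terms:
692.0 x + 562.0 y = 112508.74
375.4 x + 551.2 y = 75739.87
Solving the 2×2 system: x ≈ 114.1, y ≈ 59.7 km.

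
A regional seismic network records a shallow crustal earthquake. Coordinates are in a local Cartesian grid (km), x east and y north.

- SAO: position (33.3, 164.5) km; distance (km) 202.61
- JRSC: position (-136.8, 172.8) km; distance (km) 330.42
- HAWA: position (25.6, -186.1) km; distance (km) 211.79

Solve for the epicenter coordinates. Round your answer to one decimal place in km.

x ≈ 139.9 km, y ≈ -7.8 km

Circle about each station: (x − 33.3)² + (y − 164.5)² = 202.61²; (x + 136.8)² + (y − 172.8)² = 330.42²; (x − 25.6)² + (y + 186.1)² = 211.79².
Subtracting pairs of circle equations eliminates x²+y² and gives linear equations (the radical axes):
-340.2 x + 16.6 y = -47721.62
-15.4 x − 701.2 y = 3315.24
Solving the 2×2 system: x ≈ 139.9, y ≈ -7.8 km.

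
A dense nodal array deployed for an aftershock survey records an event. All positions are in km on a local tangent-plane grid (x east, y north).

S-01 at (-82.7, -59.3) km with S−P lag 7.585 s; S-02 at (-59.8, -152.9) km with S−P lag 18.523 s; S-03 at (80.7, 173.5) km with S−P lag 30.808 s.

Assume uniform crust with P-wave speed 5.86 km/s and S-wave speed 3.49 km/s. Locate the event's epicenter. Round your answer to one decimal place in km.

Distance from S−P lag: d = Δt · v_P v_S / (v_P − v_S) = Δt · (5.86·3.49)/(5.86−3.49) ≈ 8.6293·Δt.
So d_S-01 = 65.45, d_S-02 = 159.84, d_S-03 = 265.85 km.
Circle about each station: (x + 82.7)² + (y + 59.3)² = 65.45²; (x + 59.8)² + (y + 152.9)² = 159.84²; (x − 80.7)² + (y − 173.5)² = 265.85².
Subtracting the S-01 equation from the S-02 and S-03 equations removes the quadratic terms:
45.8 x − 187.2 y = -4666.45
326.8 x + 465.6 y = -40133.56
Solving the 2×2 system: x ≈ -117.4, y ≈ -3.8 km.

x ≈ -117.4 km, y ≈ -3.8 km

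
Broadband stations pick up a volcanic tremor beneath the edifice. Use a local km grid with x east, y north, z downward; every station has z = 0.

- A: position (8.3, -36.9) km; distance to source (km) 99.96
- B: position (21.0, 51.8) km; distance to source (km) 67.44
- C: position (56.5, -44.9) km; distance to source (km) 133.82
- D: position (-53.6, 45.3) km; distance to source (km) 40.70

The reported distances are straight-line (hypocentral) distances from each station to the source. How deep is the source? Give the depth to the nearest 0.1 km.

depth ≈ 36.4 km

Each station gives a sphere (x−x_i)² + (y−y_i)² + z² = d_i² (stations at z=0).
Subtracting the A sphere from B and C: z² cancels, leaving linear equations in x and y:
25.4 x + 177.4 y = 7137.59
96.4 x − 16.0 y = -4138.03
Solving: x ≈ -35.406, y ≈ 45.304 km (keep extra digits for the depth step; rounded: -35.4, 45.3).
Then from the A sphere: z² = 99.96² − (x − 8.3)² − (y + 36.9)² with x = -35.406, y = 45.304, so z ≈ 36.391 ≈ 36.4 km.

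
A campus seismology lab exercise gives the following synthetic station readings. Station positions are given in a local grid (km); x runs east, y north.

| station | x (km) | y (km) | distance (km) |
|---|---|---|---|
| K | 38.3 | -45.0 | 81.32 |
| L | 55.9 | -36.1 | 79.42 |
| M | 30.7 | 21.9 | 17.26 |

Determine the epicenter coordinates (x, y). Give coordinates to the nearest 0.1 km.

x ≈ 18.2 km, y ≈ 33.8 km

Circle about each station: (x − 38.3)² + (y + 45.0)² = 81.32²; (x − 55.9)² + (y + 36.1)² = 79.42²; (x − 30.7)² + (y − 21.9)² = 17.26².
Subtracting pairs of circle equations eliminates x²+y² and gives linear equations (the radical axes):
35.2 x + 17.8 y = 1241.54
-15.2 x + 133.8 y = 4245.24
Solving the 2×2 system: x ≈ 18.2, y ≈ 33.8 km.
Check against K (with the unrounded x, y): √((x − 38.3)²+(y + 45.0)²) = 81.32 ≈ 81.32 km. ✓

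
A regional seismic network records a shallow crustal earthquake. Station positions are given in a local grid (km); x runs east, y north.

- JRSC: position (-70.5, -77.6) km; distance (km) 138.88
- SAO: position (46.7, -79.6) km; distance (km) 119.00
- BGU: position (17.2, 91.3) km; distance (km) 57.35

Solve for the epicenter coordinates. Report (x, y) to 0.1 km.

Circle about each station: (x + 70.5)² + (y + 77.6)² = 138.88²; (x − 46.7)² + (y + 79.6)² = 119.00²; (x − 17.2)² + (y − 91.3)² = 57.35².
Subtracting the JRSC equation from the SAO and BGU equations removes the quadratic terms:
234.4 x − 4.0 y = 2651.69
175.4 x + 337.8 y = 13638.15
Solving the 2×2 system: x ≈ 11.9, y ≈ 34.2 km.

x ≈ 11.9 km, y ≈ 34.2 km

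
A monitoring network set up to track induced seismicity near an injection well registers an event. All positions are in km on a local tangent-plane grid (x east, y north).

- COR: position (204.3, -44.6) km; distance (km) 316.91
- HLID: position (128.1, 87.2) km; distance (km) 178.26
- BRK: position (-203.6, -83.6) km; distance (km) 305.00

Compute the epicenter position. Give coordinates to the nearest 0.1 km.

x ≈ -30.9 km, y ≈ 167.8 km

Circle about each station: (x − 204.3)² + (y + 44.6)² = 316.91²; (x − 128.1)² + (y − 87.2)² = 178.26²; (x + 203.6)² + (y + 83.6)² = 305.00².
Subtracting pairs of circle equations eliminates x²+y² and gives linear equations (the radical axes):
-152.4 x + 263.6 y = 48941.12
-815.8 x − 78.0 y = 12121.22
Solving the 2×2 system: x ≈ -30.9, y ≈ 167.8 km.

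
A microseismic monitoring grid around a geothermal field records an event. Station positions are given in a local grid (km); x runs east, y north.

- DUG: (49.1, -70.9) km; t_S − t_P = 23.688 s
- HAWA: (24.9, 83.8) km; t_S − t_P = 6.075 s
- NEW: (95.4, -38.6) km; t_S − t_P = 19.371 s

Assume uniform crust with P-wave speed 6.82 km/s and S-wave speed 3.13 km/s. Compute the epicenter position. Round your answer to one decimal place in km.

Distance from S−P lag: d = Δt · v_P v_S / (v_P − v_S) = Δt · (6.82·3.13)/(6.82−3.13) ≈ 5.7850·Δt.
So d_DUG = 137.03, d_HAWA = 35.14, d_NEW = 112.06 km.
Circle about each station: (x − 49.1)² + (y + 70.9)² = 137.03²; (x − 24.9)² + (y − 83.8)² = 35.14²; (x − 95.4)² + (y + 38.6)² = 112.06².
Subtracting the DUG equation from the HAWA and NEW equations removes the quadratic terms:
-48.4 x + 309.4 y = 17747.23
92.6 x + 64.6 y = 9373.28
Solving the 2×2 system: x ≈ 55.2, y ≈ 66.0 km.

55.2 km east, 66.0 km north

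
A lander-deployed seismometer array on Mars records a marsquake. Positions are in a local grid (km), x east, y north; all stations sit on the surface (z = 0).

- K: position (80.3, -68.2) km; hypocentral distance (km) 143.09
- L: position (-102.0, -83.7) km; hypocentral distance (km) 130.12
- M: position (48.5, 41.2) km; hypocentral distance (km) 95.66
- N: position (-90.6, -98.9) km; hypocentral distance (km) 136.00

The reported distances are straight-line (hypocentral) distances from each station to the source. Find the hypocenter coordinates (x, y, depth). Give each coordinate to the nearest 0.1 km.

(-28.0, 11.4, 49.1)

Each station gives a sphere (x−x_i)² + (y−y_i)² + z² = d_i² (stations at z=0).
Subtracting the K sphere from L and M: z² cancels, leaving linear equations in x and y:
-364.6 x − 31.0 y = 9853.89
-63.6 x + 218.8 y = 4274.27
Solving: x ≈ -27.996, y ≈ 11.397 km (keep extra digits for the depth step; rounded: -28.0, 11.4).
Then from the K sphere: z² = 143.09² − (x − 80.3)² − (y + 68.2)² with x = -27.996, y = 11.397, so z ≈ 49.102 ≈ 49.1 km.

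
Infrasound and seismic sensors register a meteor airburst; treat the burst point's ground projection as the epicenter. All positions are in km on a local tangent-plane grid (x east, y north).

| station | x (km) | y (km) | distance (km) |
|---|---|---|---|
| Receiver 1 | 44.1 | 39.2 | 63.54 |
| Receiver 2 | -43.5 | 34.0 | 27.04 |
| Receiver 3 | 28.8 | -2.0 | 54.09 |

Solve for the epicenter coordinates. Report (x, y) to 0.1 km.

-17.9 km east, 25.3 km north

Circle about each station: (x − 44.1)² + (y − 39.2)² = 63.54²; (x + 43.5)² + (y − 34.0)² = 27.04²; (x − 28.8)² + (y + 2.0)² = 54.09².
Subtracting pairs of circle equations eliminates x²+y² and gives linear equations (the radical axes):
-175.2 x − 10.4 y = 2872.97
-30.6 x − 82.4 y = -1536.41
Solving the 2×2 system: x ≈ -17.9, y ≈ 25.3 km.
Check against Receiver 1 (with the unrounded x, y): √((x − 44.1)²+(y − 39.2)²) = 63.54 ≈ 63.54 km. ✓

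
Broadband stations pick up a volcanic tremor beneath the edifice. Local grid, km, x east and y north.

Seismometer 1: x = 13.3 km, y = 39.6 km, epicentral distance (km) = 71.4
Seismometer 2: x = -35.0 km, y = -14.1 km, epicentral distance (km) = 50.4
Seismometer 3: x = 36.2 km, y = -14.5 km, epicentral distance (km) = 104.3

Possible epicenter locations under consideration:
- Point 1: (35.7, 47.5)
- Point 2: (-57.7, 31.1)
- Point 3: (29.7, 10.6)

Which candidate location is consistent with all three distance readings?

For each candidate, compare |candidate − station| to the reported distance:
Point 1: residuals Seismometer 1 47.6, Seismometer 2 43.4, Seismometer 3 42.3 → max 47.6 km
Point 2: residuals Seismometer 1 0.1, Seismometer 2 0.2, Seismometer 3 0.1 → max 0.2 km
Point 3: residuals Seismometer 1 38.1, Seismometer 2 18.9, Seismometer 3 78.4 → max 78.4 km
Only Point 2 has all residuals ≈ 0.

Point 2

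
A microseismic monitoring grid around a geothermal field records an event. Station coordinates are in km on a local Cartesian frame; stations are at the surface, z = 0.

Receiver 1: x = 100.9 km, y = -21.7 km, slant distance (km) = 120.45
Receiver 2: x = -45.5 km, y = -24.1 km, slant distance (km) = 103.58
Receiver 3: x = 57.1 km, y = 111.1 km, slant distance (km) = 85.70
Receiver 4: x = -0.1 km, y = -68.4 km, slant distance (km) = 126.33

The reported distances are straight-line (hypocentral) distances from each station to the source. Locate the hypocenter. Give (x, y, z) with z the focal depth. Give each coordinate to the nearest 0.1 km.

Each station gives a sphere (x−x_i)² + (y−y_i)² + z² = d_i² (stations at z=0).
Subtracting the Receiver 1 sphere from Receiver 2 and Receiver 3: z² cancels, leaving linear equations in x and y:
-292.8 x − 4.8 y = -4221.25
-87.6 x + 265.6 y = 12115.63
Solving: x ≈ 13.596, y ≈ 50.100 km (keep extra digits for the depth step; rounded: 13.6, 50.1).
Then from the Receiver 1 sphere: z² = 120.45² − (x − 100.9)² − (y + 21.7)² with x = 13.596, y = 50.100, so z ≈ 41.605 ≈ 41.6 km.

(13.6, 50.1, 41.6)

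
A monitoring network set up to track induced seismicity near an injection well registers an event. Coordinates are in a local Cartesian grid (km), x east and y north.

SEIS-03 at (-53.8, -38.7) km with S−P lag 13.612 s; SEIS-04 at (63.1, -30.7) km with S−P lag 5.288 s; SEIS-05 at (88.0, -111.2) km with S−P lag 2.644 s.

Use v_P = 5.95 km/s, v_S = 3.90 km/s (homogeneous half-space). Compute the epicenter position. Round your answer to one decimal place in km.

(94.1, -81.9)

Distance from S−P lag: d = Δt · v_P v_S / (v_P − v_S) = Δt · (5.95·3.90)/(5.95−3.90) ≈ 11.3195·Δt.
So d_SEIS-03 = 154.08, d_SEIS-04 = 59.86, d_SEIS-05 = 29.93 km.
Circle about each station: (x + 53.8)² + (y + 38.7)² = 154.08²; (x − 63.1)² + (y + 30.7)² = 59.86²; (x − 88.0)² + (y + 111.2)² = 29.93².
Subtracting the SEIS-03 equation from the SEIS-04 and SEIS-05 equations removes the quadratic terms:
233.8 x + 16.0 y = 20689.40
283.6 x − 145.0 y = 38562.15
Solving the 2×2 system: x ≈ 94.1, y ≈ -81.9 km.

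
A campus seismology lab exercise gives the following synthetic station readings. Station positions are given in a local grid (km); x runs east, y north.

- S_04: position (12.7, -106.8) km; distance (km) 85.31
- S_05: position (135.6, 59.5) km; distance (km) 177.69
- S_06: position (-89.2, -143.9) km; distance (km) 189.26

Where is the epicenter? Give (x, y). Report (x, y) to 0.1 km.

Circle about each station: (x − 12.7)² + (y + 106.8)² = 85.31²; (x − 135.6)² + (y − 59.5)² = 177.69²; (x + 89.2)² + (y + 143.9)² = 189.26².
Subtracting the S_04 equation from the S_05 and S_06 equations removes the quadratic terms:
245.8 x + 332.6 y = -13935.86
-203.8 x − 74.2 y = -11445.23
Solving the 2×2 system: x ≈ 97.7, y ≈ -114.1 km.

(97.7, -114.1)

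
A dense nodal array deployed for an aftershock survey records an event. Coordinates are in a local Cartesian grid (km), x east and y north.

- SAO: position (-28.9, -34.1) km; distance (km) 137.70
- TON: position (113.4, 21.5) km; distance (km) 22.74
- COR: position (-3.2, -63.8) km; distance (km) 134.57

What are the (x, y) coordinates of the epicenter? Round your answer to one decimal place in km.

x ≈ 92.6 km, y ≈ 30.7 km

Circle about each station: (x + 28.9)² + (y + 34.1)² = 137.70²; (x − 113.4)² + (y − 21.5)² = 22.74²; (x + 3.2)² + (y + 63.8)² = 134.57².
Subtracting pairs of circle equations eliminates x²+y² and gives linear equations (the radical axes):
284.6 x + 111.2 y = 29767.97
51.4 x − 59.4 y = 2934.87
Solving the 2×2 system: x ≈ 92.6, y ≈ 30.7 km.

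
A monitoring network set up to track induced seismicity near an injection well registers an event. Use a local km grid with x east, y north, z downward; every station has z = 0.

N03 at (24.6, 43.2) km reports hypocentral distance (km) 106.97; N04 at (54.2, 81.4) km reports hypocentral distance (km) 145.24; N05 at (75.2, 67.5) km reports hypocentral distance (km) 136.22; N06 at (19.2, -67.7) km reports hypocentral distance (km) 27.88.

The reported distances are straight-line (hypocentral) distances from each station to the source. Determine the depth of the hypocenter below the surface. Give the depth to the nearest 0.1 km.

21.6 km

Each station gives a sphere (x−x_i)² + (y−y_i)² + z² = d_i² (stations at z=0).
Subtracting the N03 sphere from N04 and N05: z² cancels, leaving linear equations in x and y:
59.2 x + 76.4 y = -2559.88
101.2 x + 48.6 y = 626.58
Solving: x ≈ 35.488, y ≈ -61.005 km (keep extra digits for the depth step; rounded: 35.5, -61.0).
Then from the N03 sphere: z² = 106.97² − (x − 24.6)² − (y − 43.2)² with x = 35.488, y = -61.005, so z ≈ 21.572 ≈ 21.6 km.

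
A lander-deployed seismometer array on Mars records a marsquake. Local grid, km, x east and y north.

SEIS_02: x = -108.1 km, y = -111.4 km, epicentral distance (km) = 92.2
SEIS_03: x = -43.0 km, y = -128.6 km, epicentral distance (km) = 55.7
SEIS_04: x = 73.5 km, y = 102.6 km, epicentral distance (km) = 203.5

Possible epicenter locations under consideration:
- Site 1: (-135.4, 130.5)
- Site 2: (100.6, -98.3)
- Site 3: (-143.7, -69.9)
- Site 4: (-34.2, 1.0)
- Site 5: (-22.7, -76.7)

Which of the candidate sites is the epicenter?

For each candidate, compare |candidate − station| to the reported distance:
Site 1: residuals SEIS_02 151.2, SEIS_03 219.4, SEIS_04 7.3 → max 219.4 km
Site 2: residuals SEIS_02 116.9, SEIS_03 91.1, SEIS_04 0.8 → max 116.9 km
Site 3: residuals SEIS_02 37.5, SEIS_03 60.9, SEIS_04 73.9 → max 73.9 km
Site 4: residuals SEIS_02 42.3, SEIS_03 74.2, SEIS_04 55.4 → max 74.2 km
Site 5: residuals SEIS_02 0.0, SEIS_03 0.0, SEIS_04 0.0 → max 0.0 km
Only Site 5 has all residuals ≈ 0.

Site 5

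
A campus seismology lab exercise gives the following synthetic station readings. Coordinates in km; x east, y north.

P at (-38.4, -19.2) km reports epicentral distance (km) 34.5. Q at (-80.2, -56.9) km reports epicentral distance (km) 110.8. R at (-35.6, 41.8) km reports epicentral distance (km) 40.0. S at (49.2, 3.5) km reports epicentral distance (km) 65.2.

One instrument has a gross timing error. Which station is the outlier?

Solve using three stations at a time. Using P, R, S (subtract circle equations pairwise → linear system) gives (x, y) ≈ (-15.9, 7.0).
Distances from that point to each station vs reported:
  P: calculated 34.5 vs reported 34.5 → residual 0.0 km
  Q: calculated 90.6 vs reported 110.8 → residual 20.2 km
  R: calculated 40.0 vs reported 40.0 → residual 0.0 km
  S: calculated 65.2 vs reported 65.2 → residual 0.0 km
P, R, S are mutually consistent (residuals ≈ 0); Q is off by 20.2 km.

Q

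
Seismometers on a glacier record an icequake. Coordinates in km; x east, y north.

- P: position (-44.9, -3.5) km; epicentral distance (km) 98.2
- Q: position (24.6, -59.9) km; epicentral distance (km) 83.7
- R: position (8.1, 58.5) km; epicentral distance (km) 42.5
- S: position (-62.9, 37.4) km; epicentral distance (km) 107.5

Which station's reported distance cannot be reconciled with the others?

Solve using three stations at a time. Using P, R, S (subtract circle equations pairwise → linear system) gives (x, y) ≈ (44.5, 36.9).
Distances from that point to each station vs reported:
  P: calculated 98.1 vs reported 98.2 → residual 0.1 km
  Q: calculated 98.8 vs reported 83.7 → residual 15.1 km
  R: calculated 42.4 vs reported 42.5 → residual 0.1 km
  S: calculated 107.4 vs reported 107.5 → residual 0.1 km
P, R, S are mutually consistent (residuals ≈ 0); Q is off by 15.1 km.

Q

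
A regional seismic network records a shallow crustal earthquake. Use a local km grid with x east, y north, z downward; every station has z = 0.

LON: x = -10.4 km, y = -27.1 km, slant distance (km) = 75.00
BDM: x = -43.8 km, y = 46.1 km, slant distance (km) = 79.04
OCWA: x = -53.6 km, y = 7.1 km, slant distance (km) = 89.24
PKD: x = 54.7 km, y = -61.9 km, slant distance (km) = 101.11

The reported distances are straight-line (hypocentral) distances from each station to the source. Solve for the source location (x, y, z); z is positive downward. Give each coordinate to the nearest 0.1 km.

x ≈ 26.5 km, y ≈ 29.7 km, depth ≈ 32.2 km

Each station gives a sphere (x−x_i)² + (y−y_i)² + z² = d_i² (stations at z=0).
Subtracting the LON sphere from BDM and OCWA: z² cancels, leaving linear equations in x and y:
-66.8 x + 146.4 y = 2578.76
-86.4 x + 68.4 y = -257.98
Solving: x ≈ 26.505, y ≈ 29.708 km (keep extra digits for the depth step; rounded: 26.5, 29.7).
Then from the LON sphere: z² = 75.00² − (x + 10.4)² − (y + 27.1)² with x = 26.505, y = 29.708, so z ≈ 32.185 ≈ 32.2 km.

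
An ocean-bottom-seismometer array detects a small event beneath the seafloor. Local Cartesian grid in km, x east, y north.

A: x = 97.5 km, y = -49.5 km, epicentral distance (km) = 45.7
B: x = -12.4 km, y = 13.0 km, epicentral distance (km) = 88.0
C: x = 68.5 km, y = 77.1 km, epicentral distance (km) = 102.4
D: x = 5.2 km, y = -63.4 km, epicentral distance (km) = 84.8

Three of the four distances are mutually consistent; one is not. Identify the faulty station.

C

Solve using three stations at a time. Using A, B, D (subtract circle equations pairwise → linear system) gives (x, y) ≈ (72.2, -11.4).
Distances from that point to each station vs reported:
  A: calculated 45.8 vs reported 45.7 → residual 0.1 km
  B: calculated 88.0 vs reported 88.0 → residual 0.0 km
  C: calculated 88.5 vs reported 102.4 → residual 13.9 km
  D: calculated 84.8 vs reported 84.8 → residual 0.0 km
A, B, D are mutually consistent (residuals ≈ 0); C is off by 13.9 km.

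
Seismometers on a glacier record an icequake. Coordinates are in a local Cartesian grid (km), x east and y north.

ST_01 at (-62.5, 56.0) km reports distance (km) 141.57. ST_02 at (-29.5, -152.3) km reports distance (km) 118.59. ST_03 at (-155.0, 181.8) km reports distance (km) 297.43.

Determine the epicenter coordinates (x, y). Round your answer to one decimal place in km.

Circle about each station: (x + 62.5)² + (y − 56.0)² = 141.57²; (x + 29.5)² + (y + 152.3)² = 118.59²; (x + 155.0)² + (y − 181.8)² = 297.43².
Subtracting the ST_01 equation from the ST_02 and ST_03 equations removes the quadratic terms:
66.0 x − 416.6 y = 23001.77
-185.0 x + 251.6 y = -18388.55
Solving the 2×2 system: x ≈ 31.0, y ≈ -50.3 km.

31.0 km east, -50.3 km north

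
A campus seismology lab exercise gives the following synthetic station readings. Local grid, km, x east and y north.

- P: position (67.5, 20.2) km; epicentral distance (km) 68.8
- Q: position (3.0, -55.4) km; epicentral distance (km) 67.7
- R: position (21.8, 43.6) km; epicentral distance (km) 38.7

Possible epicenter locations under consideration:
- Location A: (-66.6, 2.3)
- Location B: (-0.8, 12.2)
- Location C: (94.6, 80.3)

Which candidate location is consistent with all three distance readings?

Location B

For each candidate, compare |candidate − station| to the reported distance:
Location A: residuals P 66.5, Q 22.7, R 58.9 → max 66.5 km
Location B: residuals P 0.0, Q 0.0, R 0.0 → max 0.0 km
Location C: residuals P 2.9, Q 96.0, R 42.8 → max 96.0 km
Only Location B has all residuals ≈ 0.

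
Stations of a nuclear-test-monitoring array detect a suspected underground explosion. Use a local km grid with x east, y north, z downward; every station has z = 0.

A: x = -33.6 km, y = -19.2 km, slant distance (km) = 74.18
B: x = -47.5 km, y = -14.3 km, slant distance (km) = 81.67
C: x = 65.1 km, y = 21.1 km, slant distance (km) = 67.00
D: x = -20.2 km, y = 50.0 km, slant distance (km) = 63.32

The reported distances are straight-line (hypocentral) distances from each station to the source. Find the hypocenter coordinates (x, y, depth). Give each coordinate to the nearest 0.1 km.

x ≈ 13.8 km, y ≈ 18.3 km, depth ≈ 43.0 km

Each station gives a sphere (x−x_i)² + (y−y_i)² + z² = d_i² (stations at z=0).
Subtracting the A sphere from B and C: z² cancels, leaving linear equations in x and y:
-27.8 x + 9.8 y = -204.18
197.4 x + 80.6 y = 4199.29
Solving: x ≈ 13.798, y ≈ 18.307 km (keep extra digits for the depth step; rounded: 13.8, 18.3).
Then from the A sphere: z² = 74.18² − (x + 33.6)² − (y + 19.2)² with x = 13.798, y = 18.307, so z ≈ 43.004 ≈ 43.0 km.
Check against D (with the unrounded solution): distance 63.32 ≈ 63.32 km. ✓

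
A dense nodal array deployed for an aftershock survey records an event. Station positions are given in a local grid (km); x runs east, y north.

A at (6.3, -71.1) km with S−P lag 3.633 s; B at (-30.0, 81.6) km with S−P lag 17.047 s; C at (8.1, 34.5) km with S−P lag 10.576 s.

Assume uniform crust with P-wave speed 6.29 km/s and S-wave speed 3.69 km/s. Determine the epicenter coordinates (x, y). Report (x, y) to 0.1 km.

Distance from S−P lag: d = Δt · v_P v_S / (v_P − v_S) = Δt · (6.29·3.69)/(6.29−3.69) ≈ 8.9270·Δt.
So d_A = 32.43, d_B = 152.18, d_C = 94.41 km.
Circle about each station: (x − 6.3)² + (y + 71.1)² = 32.43²; (x + 30.0)² + (y − 81.6)² = 152.18²; (x − 8.1)² + (y − 34.5)² = 94.41².
Subtracting pairs of circle equations eliminates x²+y² and gives linear equations (the radical axes):
-72.6 x + 305.4 y = -19643.39
3.6 x + 211.2 y = -11700.58
Solving the 2×2 system: x ≈ 35.0, y ≈ -56.0 km.

(35.0, -56.0)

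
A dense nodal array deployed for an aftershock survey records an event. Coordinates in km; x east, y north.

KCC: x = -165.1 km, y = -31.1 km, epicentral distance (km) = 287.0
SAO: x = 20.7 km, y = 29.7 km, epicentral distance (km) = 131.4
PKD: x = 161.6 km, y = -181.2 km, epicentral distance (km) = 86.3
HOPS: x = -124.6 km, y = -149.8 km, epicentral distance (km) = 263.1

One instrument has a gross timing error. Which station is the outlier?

Solve using three stations at a time. Using KCC, SAO, HOPS (subtract circle equations pairwise → linear system) gives (x, y) ≈ (120.8, -55.2).
Distances from that point to each station vs reported:
  KCC: calculated 286.9 vs reported 287.0 → residual 0.1 km
  SAO: calculated 131.3 vs reported 131.4 → residual 0.1 km
  PKD: calculated 132.4 vs reported 86.3 → residual 46.1 km
  HOPS: calculated 263.0 vs reported 263.1 → residual 0.1 km
KCC, SAO, HOPS are mutually consistent (residuals ≈ 0); PKD is off by 46.1 km.

PKD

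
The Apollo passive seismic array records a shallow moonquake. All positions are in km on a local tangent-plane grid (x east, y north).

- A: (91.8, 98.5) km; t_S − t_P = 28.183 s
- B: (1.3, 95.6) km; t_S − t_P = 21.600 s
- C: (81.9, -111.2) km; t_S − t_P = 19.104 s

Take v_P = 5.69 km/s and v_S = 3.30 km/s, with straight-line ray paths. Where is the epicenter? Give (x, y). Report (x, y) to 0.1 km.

Distance from S−P lag: d = Δt · v_P v_S / (v_P − v_S) = Δt · (5.69·3.30)/(5.69−3.30) ≈ 7.8565·Δt.
So d_A = 221.42, d_B = 169.70, d_C = 150.09 km.
Circle about each station: (x − 91.8)² + (y − 98.5)² = 221.42²; (x − 1.3)² + (y − 95.6)² = 169.70²; (x − 81.9)² + (y + 111.2)² = 150.09².
Subtracting pairs of circle equations eliminates x²+y² and gives linear equations (the radical axes):
-181.0 x − 5.8 y = 11240.29
-19.8 x − 419.4 y = 27443.37
Solving the 2×2 system: x ≈ -60.1, y ≈ -62.6 km.

x ≈ -60.1 km, y ≈ -62.6 km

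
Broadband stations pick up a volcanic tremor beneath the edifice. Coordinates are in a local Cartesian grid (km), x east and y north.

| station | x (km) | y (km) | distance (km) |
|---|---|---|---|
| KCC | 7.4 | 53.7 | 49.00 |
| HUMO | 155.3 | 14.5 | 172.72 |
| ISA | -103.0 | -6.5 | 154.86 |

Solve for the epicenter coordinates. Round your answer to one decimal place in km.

x ≈ 6.8 km, y ≈ 102.7 km

Circle about each station: (x − 7.4)² + (y − 53.7)² = 49.00²; (x − 155.3)² + (y − 14.5)² = 172.72²; (x + 103.0)² + (y + 6.5)² = 154.86².
Subtracting pairs of circle equations eliminates x²+y² and gives linear equations (the radical axes):
295.8 x − 78.4 y = -6041.31
-220.8 x − 120.4 y = -13867.82
Solving the 2×2 system: x ≈ 6.8, y ≈ 102.7 km.
Check against KCC (with the unrounded x, y): √((x − 7.4)²+(y − 53.7)²) = 49.02 ≈ 49.00 km. ✓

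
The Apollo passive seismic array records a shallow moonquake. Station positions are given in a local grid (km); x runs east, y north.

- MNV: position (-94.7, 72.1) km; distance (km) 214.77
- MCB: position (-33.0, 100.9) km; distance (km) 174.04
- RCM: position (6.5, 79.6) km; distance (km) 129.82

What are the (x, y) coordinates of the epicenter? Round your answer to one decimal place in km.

106.4 km east, -3.3 km north

Circle about each station: (x + 94.7)² + (y − 72.1)² = 214.77²; (x + 33.0)² + (y − 100.9)² = 174.04²; (x − 6.5)² + (y − 79.6)² = 129.82².
Subtracting the MNV equation from the MCB and RCM equations removes the quadratic terms:
123.4 x + 57.6 y = 12939.54
202.4 x + 15.0 y = 21484.83
Solving the 2×2 system: x ≈ 106.4, y ≈ -3.3 km.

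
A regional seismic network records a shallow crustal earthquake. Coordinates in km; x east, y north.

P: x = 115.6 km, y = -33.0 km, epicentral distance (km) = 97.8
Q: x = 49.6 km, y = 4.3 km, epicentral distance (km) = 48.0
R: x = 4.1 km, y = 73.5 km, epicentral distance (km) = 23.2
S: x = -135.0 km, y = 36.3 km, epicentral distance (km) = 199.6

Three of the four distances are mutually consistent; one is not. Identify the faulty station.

R

Solve using three stations at a time. Using P, Q, S (subtract circle equations pairwise → linear system) gives (x, y) ≈ (64.2, 50.4).
Distances from that point to each station vs reported:
  P: calculated 98.0 vs reported 97.8 → residual 0.2 km
  Q: calculated 48.4 vs reported 48.0 → residual 0.4 km
  R: calculated 64.4 vs reported 23.2 → residual 41.2 km
  S: calculated 199.7 vs reported 199.6 → residual 0.1 km
P, Q, S are mutually consistent (residuals ≈ 0); R is off by 41.2 km.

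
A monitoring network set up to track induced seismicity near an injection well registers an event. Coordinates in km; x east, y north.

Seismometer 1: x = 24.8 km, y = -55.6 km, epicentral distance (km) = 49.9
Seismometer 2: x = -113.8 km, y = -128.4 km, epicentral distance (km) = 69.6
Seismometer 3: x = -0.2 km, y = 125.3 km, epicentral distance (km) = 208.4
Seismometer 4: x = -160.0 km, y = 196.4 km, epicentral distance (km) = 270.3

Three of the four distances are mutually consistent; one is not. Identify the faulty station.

Seismometer 1

Solve using three stations at a time. Using Seismometer 2, Seismometer 3, Seismometer 4 (subtract circle equations pairwise → linear system) gives (x, y) ≈ (-87.4, -64.0).
Distances from that point to each station vs reported:
  Seismometer 1: calculated 112.5 vs reported 49.9 → residual 62.6 km
  Seismometer 2: calculated 69.6 vs reported 69.6 → residual 0.0 km
  Seismometer 3: calculated 208.4 vs reported 208.4 → residual 0.0 km
  Seismometer 4: calculated 270.3 vs reported 270.3 → residual 0.0 km
Seismometer 2, Seismometer 3, Seismometer 4 are mutually consistent (residuals ≈ 0); Seismometer 1 is off by 62.6 km.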